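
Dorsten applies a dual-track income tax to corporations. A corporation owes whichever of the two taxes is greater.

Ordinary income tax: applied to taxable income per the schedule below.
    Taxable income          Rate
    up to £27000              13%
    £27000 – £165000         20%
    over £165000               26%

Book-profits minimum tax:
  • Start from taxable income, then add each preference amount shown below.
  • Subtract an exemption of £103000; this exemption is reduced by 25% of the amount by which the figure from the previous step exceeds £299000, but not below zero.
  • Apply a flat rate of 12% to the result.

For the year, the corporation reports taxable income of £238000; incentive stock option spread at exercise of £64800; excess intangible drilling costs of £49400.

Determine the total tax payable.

£50090

Ordinary income tax:
  £27000 × 13% = £3510
  £138000 × 20% = £27600
  £73000 × 26% = £18980
  → £50090

Book-profits minimum tax:
  Adjusted income: £238000 + £64800 + £49400 = £352200
  Exemption: £103000 − 25% × (£352200 − £299000) = £103000 − £13300 = £89700
  Base: £352200 − £89700 = £262500
  £262500 × 12% = £31500

£50090 > £31500, so the ordinary income tax governs.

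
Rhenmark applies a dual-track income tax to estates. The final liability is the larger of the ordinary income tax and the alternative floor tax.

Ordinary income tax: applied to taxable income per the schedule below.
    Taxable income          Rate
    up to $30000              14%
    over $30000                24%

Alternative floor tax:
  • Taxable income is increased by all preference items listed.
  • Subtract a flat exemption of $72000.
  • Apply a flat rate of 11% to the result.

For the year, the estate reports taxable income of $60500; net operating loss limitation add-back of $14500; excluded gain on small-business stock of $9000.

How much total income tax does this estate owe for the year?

$11520

Alternative floor tax:
  Adjusted income: $60500 + $14500 + $9000 = $84000
  Less exemption $72000 → base $12000
  $12000 × 11% = $1320

Ordinary income tax:
  $30000 × 14% = $4200
  $30500 × 24% = $7320
  → $11520

$11520 > $1320, so the ordinary income tax governs.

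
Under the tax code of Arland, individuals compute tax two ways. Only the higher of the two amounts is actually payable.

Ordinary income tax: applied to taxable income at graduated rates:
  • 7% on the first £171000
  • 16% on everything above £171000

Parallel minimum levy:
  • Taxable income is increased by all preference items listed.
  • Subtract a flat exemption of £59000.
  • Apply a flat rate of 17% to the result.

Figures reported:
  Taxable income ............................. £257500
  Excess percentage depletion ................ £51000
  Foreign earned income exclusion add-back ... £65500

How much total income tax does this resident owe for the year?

£53550

Parallel minimum levy:
  Adjusted income: £257500 + £51000 + £65500 = £374000
  Less exemption £59000 → base £315000
  £315000 × 17% = £53550

Ordinary income tax:
  £171000 × 7% = £11970
  £86500 × 16% = £13840
  → £25810

£53550 > £25810, so the parallel minimum levy is the binding amount.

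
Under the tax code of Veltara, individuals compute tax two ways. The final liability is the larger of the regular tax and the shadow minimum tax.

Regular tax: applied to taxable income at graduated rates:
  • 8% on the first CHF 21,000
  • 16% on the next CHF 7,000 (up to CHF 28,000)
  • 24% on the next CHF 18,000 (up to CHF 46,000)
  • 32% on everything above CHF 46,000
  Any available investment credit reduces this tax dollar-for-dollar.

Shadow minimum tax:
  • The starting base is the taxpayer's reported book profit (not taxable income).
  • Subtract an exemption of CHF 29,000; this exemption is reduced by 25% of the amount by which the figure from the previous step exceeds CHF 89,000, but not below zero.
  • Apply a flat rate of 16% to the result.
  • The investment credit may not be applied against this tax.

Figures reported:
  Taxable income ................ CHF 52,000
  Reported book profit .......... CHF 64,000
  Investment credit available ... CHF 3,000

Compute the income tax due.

Regular tax:
  CHF 21,000 × 8% = CHF 1,680
  CHF 7,000 × 16% = CHF 1,120
  CHF 18,000 × 24% = CHF 4,320
  CHF 6,000 × 32% = CHF 1,920
  → CHF 9,040
  Less investment credit CHF 3,000 → CHF 6,040

Shadow minimum tax:
  Base (reported book profit): CHF 64,000
  Exemption: CHF 64,000 ≤ CHF 89,000, so full CHF 29,000 applies
  Base: CHF 64,000 − CHF 29,000 = CHF 35,000
  CHF 35,000 × 16% = CHF 5,600

CHF 6,040 > CHF 5,600, so the regular tax governs.

CHF 6,040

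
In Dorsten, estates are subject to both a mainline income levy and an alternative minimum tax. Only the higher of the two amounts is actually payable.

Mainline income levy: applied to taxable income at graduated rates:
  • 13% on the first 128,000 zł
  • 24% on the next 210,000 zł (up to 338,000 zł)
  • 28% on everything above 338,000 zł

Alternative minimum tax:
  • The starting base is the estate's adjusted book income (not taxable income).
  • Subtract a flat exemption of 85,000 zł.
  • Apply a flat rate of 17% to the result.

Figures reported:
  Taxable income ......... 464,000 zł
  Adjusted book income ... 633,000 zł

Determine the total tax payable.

102,320 zł

Alternative minimum tax:
  Base (adjusted book income): 633,000 zł
  Less exemption 85,000 zł → base 548,000 zł
  548,000 zł × 17% = 93,160 zł

Mainline income levy:
  128,000 zł × 13% = 16,640 zł
  210,000 zł × 24% = 50,400 zł
  126,000 zł × 28% = 35,280 zł
  → 102,320 zł

102,320 zł > 93,160 zł, so the mainline income levy governs.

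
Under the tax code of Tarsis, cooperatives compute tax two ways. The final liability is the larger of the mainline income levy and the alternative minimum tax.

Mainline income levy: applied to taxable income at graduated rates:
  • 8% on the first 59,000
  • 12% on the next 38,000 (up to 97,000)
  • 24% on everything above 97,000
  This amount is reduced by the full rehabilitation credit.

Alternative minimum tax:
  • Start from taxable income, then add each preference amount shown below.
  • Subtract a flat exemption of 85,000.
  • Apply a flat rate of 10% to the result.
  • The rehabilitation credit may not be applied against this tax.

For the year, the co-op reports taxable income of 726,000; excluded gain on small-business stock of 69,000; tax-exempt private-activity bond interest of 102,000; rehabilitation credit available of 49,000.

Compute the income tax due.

111,240

Alternative minimum tax:
  Adjusted income: 726,000 + 69,000 + 102,000 = 897,000
  Less exemption 85,000 → base 812,000
  812,000 × 10% = 81,200

Mainline income levy:
  59,000 × 8% = 4,720
  38,000 × 12% = 4,560
  629,000 × 24% = 150,960
  → 160,240
  Less rehabilitation credit 49,000 → 111,240

111,240 > 81,200, so the mainline income levy governs.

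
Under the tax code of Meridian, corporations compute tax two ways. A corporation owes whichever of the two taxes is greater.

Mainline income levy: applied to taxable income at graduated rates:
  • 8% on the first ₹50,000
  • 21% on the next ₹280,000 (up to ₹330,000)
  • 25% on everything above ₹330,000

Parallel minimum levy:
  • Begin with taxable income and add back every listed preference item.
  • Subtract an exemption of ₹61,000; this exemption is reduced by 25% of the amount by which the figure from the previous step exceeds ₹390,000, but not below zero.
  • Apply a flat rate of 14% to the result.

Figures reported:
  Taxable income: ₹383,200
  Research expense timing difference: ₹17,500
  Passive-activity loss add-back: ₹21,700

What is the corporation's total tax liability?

Mainline income levy:
  ₹50,000 × 8% = ₹4,000
  ₹280,000 × 21% = ₹58,800
  ₹53,200 × 25% = ₹13,300
  → ₹76,100

Parallel minimum levy:
  Adjusted income: ₹383,200 + ₹17,500 + ₹21,700 = ₹422,400
  Exemption: ₹61,000 − 25% × (₹422,400 − ₹390,000) = ₹61,000 − ₹8,100 = ₹52,900
  Base: ₹422,400 − ₹52,900 = ₹369,500
  ₹369,500 × 14% = ₹51,730

₹76,100 > ₹51,730, so the mainline income levy governs.

₹76,100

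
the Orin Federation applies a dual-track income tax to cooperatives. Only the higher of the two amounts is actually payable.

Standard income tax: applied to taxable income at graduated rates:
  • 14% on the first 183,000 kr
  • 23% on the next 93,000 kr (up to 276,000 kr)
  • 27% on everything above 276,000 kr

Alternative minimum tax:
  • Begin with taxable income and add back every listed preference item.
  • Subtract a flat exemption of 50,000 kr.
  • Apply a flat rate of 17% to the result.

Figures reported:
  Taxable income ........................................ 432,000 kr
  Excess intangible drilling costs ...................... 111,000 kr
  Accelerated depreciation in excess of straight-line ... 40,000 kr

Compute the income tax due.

90,610 kr

Standard income tax:
  183,000 kr × 14% = 25,620 kr
  93,000 kr × 23% = 21,390 kr
  156,000 kr × 27% = 42,120 kr
  → 89,130 kr

Alternative minimum tax:
  Adjusted income: 432,000 kr + 111,000 kr + 40,000 kr = 583,000 kr
  Less exemption 50,000 kr → base 533,000 kr
  533,000 kr × 17% = 90,610 kr

90,610 kr > 89,130 kr, so the alternative minimum tax is the binding amount.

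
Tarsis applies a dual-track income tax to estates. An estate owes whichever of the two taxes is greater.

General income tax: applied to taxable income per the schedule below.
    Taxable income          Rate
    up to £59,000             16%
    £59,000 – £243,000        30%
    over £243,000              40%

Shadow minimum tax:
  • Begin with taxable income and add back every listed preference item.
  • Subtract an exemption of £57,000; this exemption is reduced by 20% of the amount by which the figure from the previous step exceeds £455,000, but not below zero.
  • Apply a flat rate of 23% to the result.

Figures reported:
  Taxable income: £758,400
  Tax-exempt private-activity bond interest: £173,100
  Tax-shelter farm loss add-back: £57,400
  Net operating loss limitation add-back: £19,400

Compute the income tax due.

£270,800

Shadow minimum tax:
  Adjusted income: £758,400 + £173,100 + £57,400 + £19,400 = £1,008,300
  Exemption: 20% × (£1,008,300 − £455,000) = £110,660 ≥ £57,000, so the exemption is fully phased out
  Base: £1,008,300 − £0 = £1,008,300
  £1,008,300 × 23% = £231,909

General income tax:
  £59,000 × 16% = £9,440
  £184,000 × 30% = £55,200
  £515,400 × 40% = £206,160
  → £270,800

£270,800 > £231,909, so the general income tax governs.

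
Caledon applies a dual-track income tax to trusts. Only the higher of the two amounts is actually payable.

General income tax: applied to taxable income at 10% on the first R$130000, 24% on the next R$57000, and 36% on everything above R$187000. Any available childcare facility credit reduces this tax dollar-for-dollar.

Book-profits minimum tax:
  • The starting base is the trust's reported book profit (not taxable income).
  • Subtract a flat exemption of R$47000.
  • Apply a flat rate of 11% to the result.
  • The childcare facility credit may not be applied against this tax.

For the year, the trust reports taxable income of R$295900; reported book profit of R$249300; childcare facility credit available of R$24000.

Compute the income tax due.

R$41884

General income tax:
  R$130000 × 10% = R$13000
  R$57000 × 24% = R$13680
  R$108900 × 36% = R$39204
  → R$65884
  Less childcare facility credit R$24000 → R$41884

Book-profits minimum tax:
  Base (reported book profit): R$249300
  Less exemption R$47000 → base R$202300
  R$202300 × 11% = R$22253

R$41884 > R$22253, so the general income tax governs.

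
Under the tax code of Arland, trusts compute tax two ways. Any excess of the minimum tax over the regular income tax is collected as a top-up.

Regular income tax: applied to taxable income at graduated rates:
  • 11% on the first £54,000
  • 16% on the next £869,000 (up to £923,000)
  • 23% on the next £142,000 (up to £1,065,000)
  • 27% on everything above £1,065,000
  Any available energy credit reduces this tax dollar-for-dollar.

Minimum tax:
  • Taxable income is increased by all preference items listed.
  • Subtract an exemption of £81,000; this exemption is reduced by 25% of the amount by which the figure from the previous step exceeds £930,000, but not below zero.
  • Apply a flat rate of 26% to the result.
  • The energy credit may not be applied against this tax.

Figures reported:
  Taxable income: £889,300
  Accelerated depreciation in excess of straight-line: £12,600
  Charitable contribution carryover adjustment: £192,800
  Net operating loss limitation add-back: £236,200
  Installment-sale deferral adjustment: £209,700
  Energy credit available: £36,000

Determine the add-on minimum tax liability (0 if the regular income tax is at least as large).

Minimum tax:
  Adjusted income: £889,300 + £12,600 + £192,800 + £236,200 + £209,700 = £1,540,600
  Exemption: 25% × (£1,540,600 − £930,000) = £152,650 ≥ £81,000, so the exemption is fully phased out
  Base: £1,540,600 − £0 = £1,540,600
  £1,540,600 × 26% = £400,556

Regular income tax:
  £54,000 × 11% = £5,940
  £835,300 × 16% = £133,648
  → £139,588
  Less energy credit £36,000 → £103,588

Excess of minimum tax over regular income tax: £400,556 − £103,588 = £296,968.

£296,968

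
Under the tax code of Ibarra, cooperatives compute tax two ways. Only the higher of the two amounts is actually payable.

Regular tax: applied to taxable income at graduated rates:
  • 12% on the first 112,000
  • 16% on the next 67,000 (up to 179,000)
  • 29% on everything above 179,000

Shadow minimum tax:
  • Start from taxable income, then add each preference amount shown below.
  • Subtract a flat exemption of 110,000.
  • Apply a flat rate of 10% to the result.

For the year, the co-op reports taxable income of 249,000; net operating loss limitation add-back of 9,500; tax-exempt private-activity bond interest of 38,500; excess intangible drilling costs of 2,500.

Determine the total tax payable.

Shadow minimum tax:
  Adjusted income: 249,000 + 9,500 + 38,500 + 2,500 = 299,500
  Less exemption 110,000 → base 189,500
  189,500 × 10% = 18,950

Regular tax:
  112,000 × 12% = 13,440
  67,000 × 16% = 10,720
  70,000 × 29% = 20,300
  → 44,460

44,460 > 18,950, so the regular tax governs.

44,460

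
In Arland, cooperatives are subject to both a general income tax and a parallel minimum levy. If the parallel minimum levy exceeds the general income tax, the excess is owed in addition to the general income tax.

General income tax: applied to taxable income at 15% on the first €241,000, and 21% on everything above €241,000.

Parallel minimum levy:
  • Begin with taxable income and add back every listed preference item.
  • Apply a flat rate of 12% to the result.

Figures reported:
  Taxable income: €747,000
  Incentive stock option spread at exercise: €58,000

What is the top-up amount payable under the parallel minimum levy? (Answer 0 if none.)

Parallel minimum levy:
  Adjusted income: €747,000 + €58,000 = €805,000
  €805,000 × 12% = €96,600

General income tax:
  €241,000 × 15% = €36,150
  €506,000 × 21% = €106,260
  → €142,410

€96,600 ≤ €142,410, so no add-on is due.

€0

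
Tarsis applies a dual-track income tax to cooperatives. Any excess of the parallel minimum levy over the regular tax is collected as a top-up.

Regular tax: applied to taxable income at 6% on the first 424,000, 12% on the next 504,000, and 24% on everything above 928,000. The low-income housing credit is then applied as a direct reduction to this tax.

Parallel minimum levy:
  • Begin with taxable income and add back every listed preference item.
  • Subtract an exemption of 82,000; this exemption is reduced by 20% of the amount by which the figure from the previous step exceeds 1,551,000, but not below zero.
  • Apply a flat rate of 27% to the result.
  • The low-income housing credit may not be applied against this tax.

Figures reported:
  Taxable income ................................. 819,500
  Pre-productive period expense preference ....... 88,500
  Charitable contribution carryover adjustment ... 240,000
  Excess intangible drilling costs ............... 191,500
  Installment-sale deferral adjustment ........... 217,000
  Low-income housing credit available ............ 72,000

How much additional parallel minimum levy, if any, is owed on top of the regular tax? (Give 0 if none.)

397,512

Parallel minimum levy:
  Adjusted income: 819,500 + 88,500 + 240,000 + 191,500 + 217,000 = 1,556,500
  Exemption: 82,000 − 20% × (1,556,500 − 1,551,000) = 82,000 − 1,100 = 80,900
  Base: 1,556,500 − 80,900 = 1,475,600
  1,475,600 × 27% = 398,412

Regular tax:
  424,000 × 6% = 25,440
  395,500 × 12% = 47,460
  → 72,900
  Less low-income housing credit 72,000 → 900

Excess of parallel minimum levy over regular tax: 398,412 − 900 = 397,512.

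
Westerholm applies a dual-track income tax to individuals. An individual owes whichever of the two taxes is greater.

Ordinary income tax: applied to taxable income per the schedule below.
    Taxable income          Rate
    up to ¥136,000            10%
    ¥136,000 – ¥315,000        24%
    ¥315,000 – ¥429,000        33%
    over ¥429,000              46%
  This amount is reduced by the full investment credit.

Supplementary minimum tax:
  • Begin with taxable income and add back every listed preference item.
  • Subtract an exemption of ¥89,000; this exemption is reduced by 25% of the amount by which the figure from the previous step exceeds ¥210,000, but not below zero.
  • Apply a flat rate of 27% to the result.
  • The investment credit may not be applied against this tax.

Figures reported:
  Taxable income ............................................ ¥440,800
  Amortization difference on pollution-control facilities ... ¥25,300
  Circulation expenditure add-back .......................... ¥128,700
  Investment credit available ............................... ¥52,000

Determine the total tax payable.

¥160,596

Ordinary income tax:
  ¥136,000 × 10% = ¥13,600
  ¥179,000 × 24% = ¥42,960
  ¥114,000 × 33% = ¥37,620
  ¥11,800 × 46% = ¥5,428
  → ¥99,608
  Less investment credit ¥52,000 → ¥47,608

Supplementary minimum tax:
  Adjusted income: ¥440,800 + ¥25,300 + ¥128,700 = ¥594,800
  Exemption: 25% × (¥594,800 − ¥210,000) = ¥96,200 ≥ ¥89,000, so the exemption is fully phased out
  Base: ¥594,800 − ¥0 = ¥594,800
  ¥594,800 × 27% = ¥160,596

¥160,596 > ¥47,608, so the supplementary minimum tax is the binding amount.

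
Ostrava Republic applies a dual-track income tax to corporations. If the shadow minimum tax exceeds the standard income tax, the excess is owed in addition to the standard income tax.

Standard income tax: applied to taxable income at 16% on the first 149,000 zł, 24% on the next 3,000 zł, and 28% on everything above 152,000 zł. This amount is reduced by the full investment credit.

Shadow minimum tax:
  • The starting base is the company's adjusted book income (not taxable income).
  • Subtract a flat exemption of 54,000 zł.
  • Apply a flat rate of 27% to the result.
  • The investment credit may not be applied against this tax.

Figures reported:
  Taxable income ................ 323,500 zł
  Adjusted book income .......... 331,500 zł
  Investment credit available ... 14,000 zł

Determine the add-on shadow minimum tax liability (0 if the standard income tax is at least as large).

Standard income tax:
  149,000 zł × 16% = 23,840 zł
  3,000 zł × 24% = 720 zł
  171,500 zł × 28% = 48,020 zł
  → 72,580 zł
  Less investment credit 14,000 zł → 58,580 zł

Shadow minimum tax:
  Base (adjusted book income): 331,500 zł
  Less exemption 54,000 zł → base 277,500 zł
  277,500 zł × 27% = 74,925 zł

Excess of shadow minimum tax over standard income tax: 74,925 zł − 58,580 zł = 16,345 zł.

16,345 zł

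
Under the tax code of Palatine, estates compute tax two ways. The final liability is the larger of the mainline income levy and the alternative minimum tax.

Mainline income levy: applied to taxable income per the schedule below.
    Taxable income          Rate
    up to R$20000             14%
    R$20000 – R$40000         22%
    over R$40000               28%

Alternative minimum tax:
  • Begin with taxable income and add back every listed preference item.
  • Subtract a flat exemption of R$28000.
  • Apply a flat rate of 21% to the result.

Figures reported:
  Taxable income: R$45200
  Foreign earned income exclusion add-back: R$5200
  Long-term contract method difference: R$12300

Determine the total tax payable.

R$8656

Alternative minimum tax:
  Adjusted income: R$45200 + R$5200 + R$12300 = R$62700
  Less exemption R$28000 → base R$34700
  R$34700 × 21% = R$7287

Mainline income levy:
  R$20000 × 14% = R$2800
  R$20000 × 22% = R$4400
  R$5200 × 28% = R$1456
  → R$8656

R$8656 > R$7287, so the mainline income levy governs.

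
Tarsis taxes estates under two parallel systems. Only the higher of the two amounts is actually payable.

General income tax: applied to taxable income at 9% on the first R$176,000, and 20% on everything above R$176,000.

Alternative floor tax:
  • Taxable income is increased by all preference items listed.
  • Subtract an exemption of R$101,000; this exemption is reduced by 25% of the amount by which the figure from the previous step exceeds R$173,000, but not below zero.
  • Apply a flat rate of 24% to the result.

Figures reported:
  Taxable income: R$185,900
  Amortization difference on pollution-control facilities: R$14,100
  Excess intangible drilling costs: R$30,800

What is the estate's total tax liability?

R$34,620

Alternative floor tax:
  Adjusted income: R$185,900 + R$14,100 + R$30,800 = R$230,800
  Exemption: R$101,000 − 25% × (R$230,800 − R$173,000) = R$101,000 − R$14,450 = R$86,550
  Base: R$230,800 − R$86,550 = R$144,250
  R$144,250 × 24% = R$34,620

General income tax:
  R$176,000 × 9% = R$15,840
  R$9,900 × 20% = R$1,980
  → R$17,820

R$34,620 > R$17,820, so the alternative floor tax is the binding amount.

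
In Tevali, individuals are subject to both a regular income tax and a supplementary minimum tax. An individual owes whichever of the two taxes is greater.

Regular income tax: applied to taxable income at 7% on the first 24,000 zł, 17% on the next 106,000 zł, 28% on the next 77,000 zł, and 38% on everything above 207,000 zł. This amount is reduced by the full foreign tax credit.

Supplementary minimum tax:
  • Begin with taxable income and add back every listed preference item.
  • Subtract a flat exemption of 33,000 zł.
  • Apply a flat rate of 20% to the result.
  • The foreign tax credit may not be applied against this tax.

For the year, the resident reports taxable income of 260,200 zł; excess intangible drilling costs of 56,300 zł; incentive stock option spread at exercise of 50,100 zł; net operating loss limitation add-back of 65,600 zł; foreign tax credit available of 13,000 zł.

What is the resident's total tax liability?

Regular income tax:
  24,000 zł × 7% = 1,680 zł
  106,000 zł × 17% = 18,020 zł
  77,000 zł × 28% = 21,560 zł
  53,200 zł × 38% = 20,216 zł
  → 61,476 zł
  Less foreign tax credit 13,000 zł → 48,476 zł

Supplementary minimum tax:
  Adjusted income: 260,200 zł + 56,300 zł + 50,100 zł + 65,600 zł = 432,200 zł
  Less exemption 33,000 zł → base 399,200 zł
  399,200 zł × 20% = 79,840 zł

79,840 zł > 48,476 zł, so the supplementary minimum tax is the binding amount.

79,840 zł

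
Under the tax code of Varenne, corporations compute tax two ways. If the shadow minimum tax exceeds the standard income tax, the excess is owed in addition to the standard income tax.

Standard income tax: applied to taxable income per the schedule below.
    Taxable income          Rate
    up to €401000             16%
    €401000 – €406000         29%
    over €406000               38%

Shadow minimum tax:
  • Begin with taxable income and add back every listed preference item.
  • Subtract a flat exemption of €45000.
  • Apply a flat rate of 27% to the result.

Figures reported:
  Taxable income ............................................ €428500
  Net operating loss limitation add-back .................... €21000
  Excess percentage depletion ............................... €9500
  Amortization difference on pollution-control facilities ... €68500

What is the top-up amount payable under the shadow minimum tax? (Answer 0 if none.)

Shadow minimum tax:
  Adjusted income: €428500 + €21000 + €9500 + €68500 = €527500
  Less exemption €45000 → base €482500
  €482500 × 27% = €130275

Standard income tax:
  €401000 × 16% = €64160
  €5000 × 29% = €1450
  €22500 × 38% = €8550
  → €74160

Excess of shadow minimum tax over standard income tax: €130275 − €74160 = €56115.

€56115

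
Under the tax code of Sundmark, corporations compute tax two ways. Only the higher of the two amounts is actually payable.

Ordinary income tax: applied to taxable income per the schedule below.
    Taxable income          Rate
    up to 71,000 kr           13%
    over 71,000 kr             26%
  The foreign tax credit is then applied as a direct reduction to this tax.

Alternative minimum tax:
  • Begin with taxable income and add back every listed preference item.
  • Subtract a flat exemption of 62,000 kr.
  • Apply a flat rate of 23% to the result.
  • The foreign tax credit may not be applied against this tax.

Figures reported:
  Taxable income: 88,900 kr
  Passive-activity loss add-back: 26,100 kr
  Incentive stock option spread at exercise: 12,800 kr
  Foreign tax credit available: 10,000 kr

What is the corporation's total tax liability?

15,134 kr

Alternative minimum tax:
  Adjusted income: 88,900 kr + 26,100 kr + 12,800 kr = 127,800 kr
  Less exemption 62,000 kr → base 65,800 kr
  65,800 kr × 23% = 15,134 kr

Ordinary income tax:
  71,000 kr × 13% = 9,230 kr
  17,900 kr × 26% = 4,654 kr
  → 13,884 kr
  Less foreign tax credit 10,000 kr → 3,884 kr

15,134 kr > 3,884 kr, so the alternative minimum tax is the binding amount.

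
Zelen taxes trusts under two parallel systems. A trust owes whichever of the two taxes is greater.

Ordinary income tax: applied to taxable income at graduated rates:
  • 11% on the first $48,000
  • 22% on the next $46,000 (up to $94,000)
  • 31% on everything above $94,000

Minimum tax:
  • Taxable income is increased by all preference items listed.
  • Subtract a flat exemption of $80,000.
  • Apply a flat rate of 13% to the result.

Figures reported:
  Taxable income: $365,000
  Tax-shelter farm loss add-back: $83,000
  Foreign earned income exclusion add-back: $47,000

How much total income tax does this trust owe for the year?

$99,410

Minimum tax:
  Adjusted income: $365,000 + $83,000 + $47,000 = $495,000
  Less exemption $80,000 → base $415,000
  $415,000 × 13% = $53,950

Ordinary income tax:
  $48,000 × 11% = $5,280
  $46,000 × 22% = $10,120
  $271,000 × 31% = $84,010
  → $99,410

$99,410 > $53,950, so the ordinary income tax governs.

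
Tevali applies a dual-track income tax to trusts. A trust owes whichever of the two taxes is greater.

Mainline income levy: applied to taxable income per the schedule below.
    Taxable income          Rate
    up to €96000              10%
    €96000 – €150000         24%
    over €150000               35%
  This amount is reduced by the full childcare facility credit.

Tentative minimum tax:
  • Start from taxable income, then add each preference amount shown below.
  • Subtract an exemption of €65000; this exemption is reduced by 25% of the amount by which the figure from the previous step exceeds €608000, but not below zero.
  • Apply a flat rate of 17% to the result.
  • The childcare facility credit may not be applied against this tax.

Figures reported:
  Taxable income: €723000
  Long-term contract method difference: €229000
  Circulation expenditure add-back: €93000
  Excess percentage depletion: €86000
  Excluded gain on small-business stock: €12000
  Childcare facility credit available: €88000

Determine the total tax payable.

€194310

Mainline income levy:
  €96000 × 10% = €9600
  €54000 × 24% = €12960
  €573000 × 35% = €200550
  → €223110
  Less childcare facility credit €88000 → €135110

Tentative minimum tax:
  Adjusted income: €723000 + €229000 + €93000 + €86000 + €12000 = €1143000
  Exemption: 25% × (€1143000 − €608000) = €133750 ≥ €65000, so the exemption is fully phased out
  Base: €1143000 − €0 = €1143000
  €1143000 × 17% = €194310

€194310 > €135110, so the tentative minimum tax is the binding amount.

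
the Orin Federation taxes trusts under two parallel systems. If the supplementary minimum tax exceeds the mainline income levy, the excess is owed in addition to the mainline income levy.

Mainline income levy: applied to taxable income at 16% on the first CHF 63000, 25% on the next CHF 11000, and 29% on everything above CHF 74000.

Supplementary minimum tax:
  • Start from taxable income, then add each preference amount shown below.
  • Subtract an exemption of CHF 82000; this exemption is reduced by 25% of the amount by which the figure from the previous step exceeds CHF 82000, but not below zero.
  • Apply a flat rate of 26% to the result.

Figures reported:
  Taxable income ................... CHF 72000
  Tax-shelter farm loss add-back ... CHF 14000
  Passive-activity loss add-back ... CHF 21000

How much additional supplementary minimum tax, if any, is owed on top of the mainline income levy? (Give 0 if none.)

Mainline income levy:
  CHF 63000 × 16% = CHF 10080
  CHF 9000 × 25% = CHF 2250
  → CHF 12330

Supplementary minimum tax:
  Adjusted income: CHF 72000 + CHF 14000 + CHF 21000 = CHF 107000
  Exemption: CHF 82000 − 25% × (CHF 107000 − CHF 82000) = CHF 82000 − CHF 6250 = CHF 75750
  Base: CHF 107000 − CHF 75750 = CHF 31250
  CHF 31250 × 26% = CHF 8125

CHF 8125 ≤ CHF 12330, so no add-on is due.

CHF 0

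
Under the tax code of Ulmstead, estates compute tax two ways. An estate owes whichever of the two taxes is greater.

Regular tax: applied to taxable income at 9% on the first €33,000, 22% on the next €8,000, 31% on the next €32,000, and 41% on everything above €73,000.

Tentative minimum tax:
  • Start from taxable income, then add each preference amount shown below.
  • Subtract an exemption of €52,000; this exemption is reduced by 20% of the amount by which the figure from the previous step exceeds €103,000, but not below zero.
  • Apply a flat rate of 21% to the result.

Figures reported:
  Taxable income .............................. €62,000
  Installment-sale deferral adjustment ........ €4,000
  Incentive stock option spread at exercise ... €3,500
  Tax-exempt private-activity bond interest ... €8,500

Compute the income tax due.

€11,240

Regular tax:
  €33,000 × 9% = €2,970
  €8,000 × 22% = €1,760
  €21,000 × 31% = €6,510
  → €11,240

Tentative minimum tax:
  Adjusted income: €62,000 + €4,000 + €3,500 + €8,500 = €78,000
  Exemption: €78,000 ≤ €103,000, so full €52,000 applies
  Base: €78,000 − €52,000 = €26,000
  €26,000 × 21% = €5,460

€11,240 > €5,460, so the regular tax governs.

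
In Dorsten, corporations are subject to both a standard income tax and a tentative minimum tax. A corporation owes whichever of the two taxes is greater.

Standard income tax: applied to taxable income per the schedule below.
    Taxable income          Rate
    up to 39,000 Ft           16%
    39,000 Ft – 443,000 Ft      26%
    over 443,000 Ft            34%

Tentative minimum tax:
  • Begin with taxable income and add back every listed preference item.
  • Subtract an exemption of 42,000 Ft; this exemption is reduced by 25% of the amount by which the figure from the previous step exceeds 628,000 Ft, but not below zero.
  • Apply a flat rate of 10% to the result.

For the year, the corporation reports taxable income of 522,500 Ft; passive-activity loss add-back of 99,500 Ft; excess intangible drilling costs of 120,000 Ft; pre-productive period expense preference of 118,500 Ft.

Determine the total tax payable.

138,310 Ft

Standard income tax:
  39,000 Ft × 16% = 6,240 Ft
  404,000 Ft × 26% = 105,040 Ft
  79,500 Ft × 34% = 27,030 Ft
  → 138,310 Ft

Tentative minimum tax:
  Adjusted income: 522,500 Ft + 99,500 Ft + 120,000 Ft + 118,500 Ft = 860,500 Ft
  Exemption: 25% × (860,500 Ft − 628,000 Ft) = 58,125 Ft ≥ 42,000 Ft, so the exemption is fully phased out
  Base: 860,500 Ft − 0 Ft = 860,500 Ft
  860,500 Ft × 10% = 86,050 Ft

138,310 Ft > 86,050 Ft, so the standard income tax governs.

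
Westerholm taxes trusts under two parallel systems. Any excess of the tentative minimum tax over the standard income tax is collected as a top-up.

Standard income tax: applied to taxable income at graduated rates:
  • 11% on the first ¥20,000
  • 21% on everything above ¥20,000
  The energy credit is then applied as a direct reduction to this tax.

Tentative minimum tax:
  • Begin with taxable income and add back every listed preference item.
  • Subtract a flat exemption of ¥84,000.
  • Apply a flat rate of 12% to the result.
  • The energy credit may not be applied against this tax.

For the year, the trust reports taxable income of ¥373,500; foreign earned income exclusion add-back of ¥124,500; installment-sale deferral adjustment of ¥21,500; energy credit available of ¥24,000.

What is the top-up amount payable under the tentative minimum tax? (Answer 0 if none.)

Tentative minimum tax:
  Adjusted income: ¥373,500 + ¥124,500 + ¥21,500 = ¥519,500
  Less exemption ¥84,000 → base ¥435,500
  ¥435,500 × 12% = ¥52,260

Standard income tax:
  ¥20,000 × 11% = ¥2,200
  ¥353,500 × 21% = ¥74,235
  → ¥76,435
  Less energy credit ¥24,000 → ¥52,435

¥52,260 ≤ ¥52,435, so no add-on is due.

¥0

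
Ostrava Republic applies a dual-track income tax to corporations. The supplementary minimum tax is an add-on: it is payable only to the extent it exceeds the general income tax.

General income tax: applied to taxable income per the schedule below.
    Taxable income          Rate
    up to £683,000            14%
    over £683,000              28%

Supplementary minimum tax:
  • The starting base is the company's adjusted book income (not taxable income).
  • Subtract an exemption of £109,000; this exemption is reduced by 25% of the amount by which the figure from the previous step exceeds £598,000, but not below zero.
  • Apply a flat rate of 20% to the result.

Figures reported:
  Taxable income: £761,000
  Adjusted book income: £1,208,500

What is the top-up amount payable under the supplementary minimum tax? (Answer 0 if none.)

£124,240

Supplementary minimum tax:
  Base (adjusted book income): £1,208,500
  Exemption: 25% × (£1,208,500 − £598,000) = £152,625 ≥ £109,000, so the exemption is fully phased out
  Base: £1,208,500 − £0 = £1,208,500
  £1,208,500 × 20% = £241,700

General income tax:
  £683,000 × 14% = £95,620
  £78,000 × 28% = £21,840
  → £117,460

Excess of supplementary minimum tax over general income tax: £241,700 − £117,460 = £124,240.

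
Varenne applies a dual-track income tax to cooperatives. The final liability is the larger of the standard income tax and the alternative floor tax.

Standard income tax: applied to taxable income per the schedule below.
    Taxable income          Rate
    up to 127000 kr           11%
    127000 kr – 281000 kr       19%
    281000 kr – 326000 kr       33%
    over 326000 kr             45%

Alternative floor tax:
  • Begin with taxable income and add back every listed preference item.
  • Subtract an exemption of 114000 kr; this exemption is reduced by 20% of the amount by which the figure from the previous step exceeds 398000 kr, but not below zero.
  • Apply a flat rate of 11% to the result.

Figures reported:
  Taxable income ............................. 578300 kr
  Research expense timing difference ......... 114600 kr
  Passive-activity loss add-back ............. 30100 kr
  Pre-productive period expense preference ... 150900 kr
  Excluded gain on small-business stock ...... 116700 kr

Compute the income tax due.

Alternative floor tax:
  Adjusted income: 578300 kr + 114600 kr + 30100 kr + 150900 kr + 116700 kr = 990600 kr
  Exemption: 20% × (990600 kr − 398000 kr) = 118520 kr ≥ 114000 kr, so the exemption is fully phased out
  Base: 990600 kr − 0 kr = 990600 kr
  990600 kr × 11% = 108966 kr

Standard income tax:
  127000 kr × 11% = 13970 kr
  154000 kr × 19% = 29260 kr
  45000 kr × 33% = 14850 kr
  252300 kr × 45% = 113535 kr
  → 171615 kr

171615 kr > 108966 kr, so the standard income tax governs.

171615 kr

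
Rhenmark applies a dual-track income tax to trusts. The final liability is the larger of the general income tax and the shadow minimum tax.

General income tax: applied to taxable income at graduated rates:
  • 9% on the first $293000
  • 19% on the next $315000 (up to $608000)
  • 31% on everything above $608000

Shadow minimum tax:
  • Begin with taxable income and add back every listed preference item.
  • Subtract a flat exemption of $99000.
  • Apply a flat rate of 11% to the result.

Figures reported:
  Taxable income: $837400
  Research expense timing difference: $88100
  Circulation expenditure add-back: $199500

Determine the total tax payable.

$157334

General income tax:
  $293000 × 9% = $26370
  $315000 × 19% = $59850
  $229400 × 31% = $71114
  → $157334

Shadow minimum tax:
  Adjusted income: $837400 + $88100 + $199500 = $1125000
  Less exemption $99000 → base $1026000
  $1026000 × 11% = $112860

$157334 > $112860, so the general income tax governs.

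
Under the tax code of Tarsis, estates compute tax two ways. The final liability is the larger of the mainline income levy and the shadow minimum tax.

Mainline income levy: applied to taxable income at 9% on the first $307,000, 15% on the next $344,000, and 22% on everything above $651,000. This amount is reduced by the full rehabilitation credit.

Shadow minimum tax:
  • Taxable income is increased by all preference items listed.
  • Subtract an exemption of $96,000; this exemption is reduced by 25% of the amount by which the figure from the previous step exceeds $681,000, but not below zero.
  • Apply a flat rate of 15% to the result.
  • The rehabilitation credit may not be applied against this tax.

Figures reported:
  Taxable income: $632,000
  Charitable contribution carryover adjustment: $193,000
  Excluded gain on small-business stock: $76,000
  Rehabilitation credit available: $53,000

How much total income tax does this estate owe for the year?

$129,000

Mainline income levy:
  $307,000 × 9% = $27,630
  $325,000 × 15% = $48,750
  → $76,380
  Less rehabilitation credit $53,000 → $23,380

Shadow minimum tax:
  Adjusted income: $632,000 + $193,000 + $76,000 = $901,000
  Exemption: $96,000 − 25% × ($901,000 − $681,000) = $96,000 − $55,000 = $41,000
  Base: $901,000 − $41,000 = $860,000
  $860,000 × 15% = $129,000

$129,000 > $23,380, so the shadow minimum tax is the binding amount.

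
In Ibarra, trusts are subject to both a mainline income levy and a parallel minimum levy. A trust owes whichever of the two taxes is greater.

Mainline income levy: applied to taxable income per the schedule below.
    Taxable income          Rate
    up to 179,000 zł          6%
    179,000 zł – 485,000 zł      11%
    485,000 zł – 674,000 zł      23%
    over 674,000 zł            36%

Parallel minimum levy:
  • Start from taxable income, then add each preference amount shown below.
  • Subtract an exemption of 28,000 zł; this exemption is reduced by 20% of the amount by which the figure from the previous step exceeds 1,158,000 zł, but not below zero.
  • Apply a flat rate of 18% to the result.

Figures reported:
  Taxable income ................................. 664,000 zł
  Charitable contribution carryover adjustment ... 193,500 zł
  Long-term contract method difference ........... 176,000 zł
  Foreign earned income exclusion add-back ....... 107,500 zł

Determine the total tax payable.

200,340 zł

Parallel minimum levy:
  Adjusted income: 664,000 zł + 193,500 zł + 176,000 zł + 107,500 zł = 1,141,000 zł
  Exemption: 1,141,000 zł ≤ 1,158,000 zł, so full 28,000 zł applies
  Base: 1,141,000 zł − 28,000 zł = 1,113,000 zł
  1,113,000 zł × 18% = 200,340 zł

Mainline income levy:
  179,000 zł × 6% = 10,740 zł
  306,000 zł × 11% = 33,660 zł
  179,000 zł × 23% = 41,170 zł
  → 85,570 zł

200,340 zł > 85,570 zł, so the parallel minimum levy is the binding amount.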